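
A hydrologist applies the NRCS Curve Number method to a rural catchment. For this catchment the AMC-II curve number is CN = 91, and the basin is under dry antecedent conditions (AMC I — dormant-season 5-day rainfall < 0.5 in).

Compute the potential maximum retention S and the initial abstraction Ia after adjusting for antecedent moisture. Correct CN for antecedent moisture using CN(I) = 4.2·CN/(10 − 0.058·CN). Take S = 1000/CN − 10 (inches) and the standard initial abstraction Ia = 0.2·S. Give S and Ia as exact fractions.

Adjust CN=91 to AMC I: 4.2·91/(10 − 0.058·91) → (1911/5) ÷ (2361/500) = 63700/787 ≈ 80.940
Retention S: 1000/CN − 10 with CN=80.940 → S = 1500/637 ≈ 2.355 in
Ia = 0.2S: 0.2·2.355 = 0.471 in (exactly 300/637)

S = 1500/637 in ≈ 2.355 in; Ia = 300/637 in ≈ 0.471 in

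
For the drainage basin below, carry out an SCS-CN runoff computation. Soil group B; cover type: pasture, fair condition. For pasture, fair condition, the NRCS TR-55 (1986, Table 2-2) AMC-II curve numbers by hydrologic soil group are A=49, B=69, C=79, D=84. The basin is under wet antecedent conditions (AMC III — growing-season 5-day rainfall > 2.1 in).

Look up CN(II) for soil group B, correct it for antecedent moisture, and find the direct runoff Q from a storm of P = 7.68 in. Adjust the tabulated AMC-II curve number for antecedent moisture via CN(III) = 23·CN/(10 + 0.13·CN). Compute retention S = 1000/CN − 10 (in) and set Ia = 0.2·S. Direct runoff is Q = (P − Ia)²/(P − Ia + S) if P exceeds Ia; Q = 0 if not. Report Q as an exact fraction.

NRCS table: pasture, fair condition, soil group B → CN(II) = 69
Adjust CN=69 to AMC III: 23·69/(10 + 0.13·69) → 1587 ÷ (1897/100) = 158700/1897 ≈ 83.658
Retention S: 1000/CN − 10 with CN=83.658 → S = 3100/1587 ≈ 1.953 in
Ia = 0.2S: 0.2·1.953 = 0.391 in (exactly 620/1587)
Since P=7.680 > Ia=0.391: effective rainfall P−Ia = 289204/39675 in
Runoff Q = (P−Ia)²/(P−Ia+S) = (7.289)²/(7.289+1.953) = 5227434601/909311325 ≈ 5.749 in

Q = 5227434601/909311325 in ≈ 5.749 in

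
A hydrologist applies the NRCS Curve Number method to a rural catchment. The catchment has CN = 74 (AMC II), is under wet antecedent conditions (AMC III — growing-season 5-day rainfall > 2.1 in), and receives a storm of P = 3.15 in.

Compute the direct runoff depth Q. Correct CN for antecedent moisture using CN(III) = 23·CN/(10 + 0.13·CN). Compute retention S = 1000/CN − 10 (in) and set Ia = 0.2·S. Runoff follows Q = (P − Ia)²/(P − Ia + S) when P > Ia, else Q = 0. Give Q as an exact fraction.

CN(III) from CN(II)=74: (23·74)/(10 + 0.13·74) = 85100/981 ≈ 86.748
S = 1000/(85100/981) − 10 = 1300/851 in ≈ 1.528 in
Initial abstraction Ia = S/5 = (1300/851)/5 = 260/851 ≈ 0.306 in
Since P=3.150 > Ia=0.306: effective rainfall P−Ia = 48413/17020 in
Q: (48413/17020)² ÷ (74413/17020) = 2343818569/1266509260 in (≈ 1.851 in)

Q = 2343818569/1266509260 in ≈ 1.851 in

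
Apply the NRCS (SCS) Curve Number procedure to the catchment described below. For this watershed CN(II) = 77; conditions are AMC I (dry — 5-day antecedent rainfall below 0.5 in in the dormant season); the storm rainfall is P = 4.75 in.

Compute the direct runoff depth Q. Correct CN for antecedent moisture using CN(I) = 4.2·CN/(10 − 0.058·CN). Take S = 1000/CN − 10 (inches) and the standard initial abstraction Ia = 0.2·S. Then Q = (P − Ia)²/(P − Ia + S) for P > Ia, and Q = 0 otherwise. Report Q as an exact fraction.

Q = 463239529/436738764 in ≈ 1.061 in

Adjust CN=77 to AMC I: 4.2·77/(10 − 0.058·77) → (1617/5) ÷ (2767/500) = 161700/2767 ≈ 58.439
Retention S: 1000/CN − 10 with CN=58.439 → S = 11500/1617 ≈ 7.112 in
Ia = 0.2·(11500/1617) = 2300/1617 in ≈ 1.422 in
Since P=4.750 > Ia=1.422: effective rainfall P−Ia = 21523/6468 in
Runoff Q = (P−Ia)²/(P−Ia+S) = (3.328)²/(3.328+7.112) = 463239529/436738764 ≈ 1.061 in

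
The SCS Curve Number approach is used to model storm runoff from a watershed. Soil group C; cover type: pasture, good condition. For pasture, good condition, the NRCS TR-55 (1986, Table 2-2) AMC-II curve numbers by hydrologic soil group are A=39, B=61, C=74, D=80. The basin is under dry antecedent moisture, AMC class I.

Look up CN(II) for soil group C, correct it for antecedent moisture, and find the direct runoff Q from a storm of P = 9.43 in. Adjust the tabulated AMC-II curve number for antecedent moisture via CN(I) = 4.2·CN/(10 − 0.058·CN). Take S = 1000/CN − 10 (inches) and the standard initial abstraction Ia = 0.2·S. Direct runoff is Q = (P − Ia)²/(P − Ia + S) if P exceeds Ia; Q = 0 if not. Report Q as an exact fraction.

Q = 363260549521/97335644700 in ≈ 3.732 in

NRCS table: pasture, good condition, soil group C → CN(II) = 74
Adjust CN=74 to AMC I: 4.2·74/(10 − 0.058·74) → (1554/5) ÷ (1427/250) = 77700/1427 ≈ 54.450
S = 1000/(77700/1427) − 10 = 6500/777 in ≈ 8.366 in
Ia = 0.2·(6500/777) = 1300/777 in ≈ 1.673 in
Excess rainfall: 9.430 − 1.673 = 7.757 in; P > Ia so Q > 0
Runoff Q = (P−Ia)²/(P−Ia+S) = (7.757)²/(7.757+8.366) = 363260549521/97335644700 ≈ 3.732 in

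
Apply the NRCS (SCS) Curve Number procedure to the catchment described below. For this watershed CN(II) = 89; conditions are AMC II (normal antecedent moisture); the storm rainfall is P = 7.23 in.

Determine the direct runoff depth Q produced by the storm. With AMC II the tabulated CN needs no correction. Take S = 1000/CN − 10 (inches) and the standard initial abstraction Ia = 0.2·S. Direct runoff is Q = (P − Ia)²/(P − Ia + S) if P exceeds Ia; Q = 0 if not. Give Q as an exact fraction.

Q = 3862249609/651008300 in ≈ 5.933 in

CN(II) = 89; AMC II needs no correction.
Retention S: 1000/CN − 10 with CN=89.000 → S = 110/89 ≈ 1.236 in
Initial abstraction Ia = S/5 = (110/89)/5 = 22/89 ≈ 0.247 in
Excess rainfall: 7.230 − 0.247 = 6.983 in; P > Ia so Q > 0
Q = (62147/8900)²/((62147/8900) + 110/89) = (3862249609/79210000)/(73147/8900) = 3862249609/651008300 in ≈ 5.933 in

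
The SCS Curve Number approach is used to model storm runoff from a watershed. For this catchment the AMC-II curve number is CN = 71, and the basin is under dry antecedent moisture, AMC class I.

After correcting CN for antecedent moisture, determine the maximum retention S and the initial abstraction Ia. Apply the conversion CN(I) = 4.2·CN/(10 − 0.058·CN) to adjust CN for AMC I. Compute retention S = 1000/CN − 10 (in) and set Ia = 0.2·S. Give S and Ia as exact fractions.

S = 14500/1491 in ≈ 9.725 in; Ia = 2900/1491 in ≈ 1.945 in

Dry (AMC I): CN(I) = 4.2·71/(10 − 0.058·71) = (1491/5)/(2941/500) = 149100/2941 ≈ 50.697
Retention S: 1000/CN − 10 with CN=50.697 → S = 14500/1491 ≈ 9.725 in
Initial abstraction Ia = S/5 = (14500/1491)/5 = 2900/1491 ≈ 1.945 in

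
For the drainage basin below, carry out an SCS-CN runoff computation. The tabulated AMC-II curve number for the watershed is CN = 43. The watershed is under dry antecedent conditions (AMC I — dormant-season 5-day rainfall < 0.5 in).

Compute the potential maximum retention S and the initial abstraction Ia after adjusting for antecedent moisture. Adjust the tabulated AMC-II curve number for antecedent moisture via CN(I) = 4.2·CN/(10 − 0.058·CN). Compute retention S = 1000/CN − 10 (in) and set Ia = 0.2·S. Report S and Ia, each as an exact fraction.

Adjust CN=43 to AMC I: 4.2·43/(10 − 0.058·43) → (903/5) ÷ (3753/500) = 30100/1251 ≈ 24.061
Max retention: S = 1000/(30100/1251) − 10 = 9500/301 in (≈ 31.561 in)
Ia = 0.2S: 0.2·31.561 = 6.312 in (exactly 1900/301)

S = 9500/301 in ≈ 31.561 in; Ia = 1900/301 in ≈ 6.312 in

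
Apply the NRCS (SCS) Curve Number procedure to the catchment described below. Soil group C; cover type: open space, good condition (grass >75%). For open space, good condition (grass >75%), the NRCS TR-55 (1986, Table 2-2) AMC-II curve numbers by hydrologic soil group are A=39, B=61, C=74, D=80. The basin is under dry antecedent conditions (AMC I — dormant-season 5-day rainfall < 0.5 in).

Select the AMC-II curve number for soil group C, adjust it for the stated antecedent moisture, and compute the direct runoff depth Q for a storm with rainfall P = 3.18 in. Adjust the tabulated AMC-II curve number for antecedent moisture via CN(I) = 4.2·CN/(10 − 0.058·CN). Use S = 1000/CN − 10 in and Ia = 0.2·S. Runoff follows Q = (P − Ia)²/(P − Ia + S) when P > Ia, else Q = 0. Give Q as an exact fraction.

NRCS table: open space, good condition (grass >75%), soil group C → CN(II) = 74
CN(I) from CN(II)=74: (4.2·74)/(10 − 0.058·74) = 77700/1427 ≈ 54.450
Retention S: 1000/CN − 10 with CN=54.450 → S = 6500/777 ≈ 8.366 in
Initial abstraction Ia = S/5 = (6500/777)/5 = 1300/777 ≈ 1.673 in
Excess rainfall: 3.180 − 1.673 = 1.507 in; P > Ia so Q > 0
Q = (58543/38850)²/((58543/38850) + 6500/777) = (3427282849/1509322500)/(383543/38850) = 3427282849/14900645550 in ≈ 0.230 in

Q = 3427282849/14900645550 in ≈ 0.230 in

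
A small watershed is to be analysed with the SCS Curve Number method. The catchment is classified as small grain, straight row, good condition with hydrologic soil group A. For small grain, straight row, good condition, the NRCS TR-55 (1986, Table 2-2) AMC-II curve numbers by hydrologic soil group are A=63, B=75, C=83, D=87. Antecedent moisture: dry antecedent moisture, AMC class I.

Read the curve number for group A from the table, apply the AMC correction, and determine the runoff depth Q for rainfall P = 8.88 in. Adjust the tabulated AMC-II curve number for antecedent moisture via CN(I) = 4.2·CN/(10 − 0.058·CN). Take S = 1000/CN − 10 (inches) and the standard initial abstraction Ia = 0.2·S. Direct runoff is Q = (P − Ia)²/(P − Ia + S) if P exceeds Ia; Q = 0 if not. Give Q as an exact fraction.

NRCS table: small grain, straight row, good condition, soil group A → CN(II) = 63
Dry (AMC I): CN(I) = 4.2·63/(10 − 0.058·63) = (1323/5)/(3173/500) = 132300/3173 ≈ 41.696
S = 1000/(132300/3173) − 10 = 18500/1323 in ≈ 13.983 in
Ia = 0.2·(18500/1323) = 3700/1323 in ≈ 2.797 in
Since P=8.880 > Ia=2.797: effective rainfall P−Ia = 201206/33075 in
Q: (201206/33075)² ÷ (663706/33075) = 547079114/296649675 in (≈ 1.844 in)

Q = 547079114/296649675 in ≈ 1.844 in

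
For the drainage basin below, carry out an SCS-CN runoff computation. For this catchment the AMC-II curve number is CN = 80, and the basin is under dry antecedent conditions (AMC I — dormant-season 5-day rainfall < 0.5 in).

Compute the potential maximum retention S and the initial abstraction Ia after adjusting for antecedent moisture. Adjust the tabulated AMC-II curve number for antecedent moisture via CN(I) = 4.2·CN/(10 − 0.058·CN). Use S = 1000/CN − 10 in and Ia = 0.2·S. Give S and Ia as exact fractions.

S = 125/21 in ≈ 5.952 in; Ia = 25/21 in ≈ 1.190 in

Adjust CN=80 to AMC I: 4.2·80/(10 − 0.058·80) → 336 ÷ (134/25) = 4200/67 ≈ 62.687
S = 1000/(4200/67) − 10 = 125/21 in ≈ 5.952 in
Ia = 0.2S: 0.2·5.952 = 1.190 in (exactly 25/21)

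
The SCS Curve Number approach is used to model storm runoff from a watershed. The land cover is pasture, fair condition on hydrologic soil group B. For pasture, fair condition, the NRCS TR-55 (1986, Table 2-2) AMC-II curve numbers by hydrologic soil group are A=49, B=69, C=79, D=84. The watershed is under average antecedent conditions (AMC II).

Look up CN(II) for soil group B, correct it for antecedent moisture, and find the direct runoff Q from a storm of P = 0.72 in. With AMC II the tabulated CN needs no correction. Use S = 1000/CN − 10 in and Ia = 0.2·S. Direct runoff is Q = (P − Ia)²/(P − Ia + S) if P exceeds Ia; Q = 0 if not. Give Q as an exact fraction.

NRCS table: pasture, fair condition, soil group B → CN(II) = 69
CN(II) = 69; AMC II needs no correction.
Retention S: 1000/CN − 10 with CN=69.000 → S = 310/69 ≈ 4.493 in
Ia = 0.2·(310/69) = 62/69 in ≈ 0.899 in
P = 0.720 ≤ Ia = 0.899 in: entire storm abstracted, Q = 0.

Q = 0 in ≈ 0.000 in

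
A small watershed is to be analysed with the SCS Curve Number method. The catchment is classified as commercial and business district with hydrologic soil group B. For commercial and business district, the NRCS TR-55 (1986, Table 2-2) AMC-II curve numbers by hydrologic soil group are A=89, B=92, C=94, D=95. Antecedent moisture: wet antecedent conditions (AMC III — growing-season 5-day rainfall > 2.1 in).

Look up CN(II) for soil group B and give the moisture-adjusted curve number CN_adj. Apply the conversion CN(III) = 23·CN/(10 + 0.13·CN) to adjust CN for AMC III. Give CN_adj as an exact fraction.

NRCS table: commercial and business district, soil group B → CN(II) = 92
CN(III) from CN(II)=92: (23·92)/(10 + 0.13·92) = 52900/549 ≈ 96.357

CN_adj = 52900/549 ≈ 96.357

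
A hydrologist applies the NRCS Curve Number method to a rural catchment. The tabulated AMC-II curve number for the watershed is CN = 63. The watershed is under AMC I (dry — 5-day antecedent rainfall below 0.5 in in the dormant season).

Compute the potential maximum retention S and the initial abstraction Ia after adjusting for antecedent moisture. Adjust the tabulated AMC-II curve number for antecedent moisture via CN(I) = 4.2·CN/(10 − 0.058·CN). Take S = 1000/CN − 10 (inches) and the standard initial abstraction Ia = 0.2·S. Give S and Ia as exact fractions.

CN(I) from CN(II)=63: (4.2·63)/(10 − 0.058·63) = 132300/3173 ≈ 41.696
Retention S: 1000/CN − 10 with CN=41.696 → S = 18500/1323 ≈ 13.983 in
Initial abstraction Ia = S/5 = (18500/1323)/5 = 3700/1323 ≈ 2.797 in

S = 18500/1323 in ≈ 13.983 in; Ia = 3700/1323 in ≈ 2.797 in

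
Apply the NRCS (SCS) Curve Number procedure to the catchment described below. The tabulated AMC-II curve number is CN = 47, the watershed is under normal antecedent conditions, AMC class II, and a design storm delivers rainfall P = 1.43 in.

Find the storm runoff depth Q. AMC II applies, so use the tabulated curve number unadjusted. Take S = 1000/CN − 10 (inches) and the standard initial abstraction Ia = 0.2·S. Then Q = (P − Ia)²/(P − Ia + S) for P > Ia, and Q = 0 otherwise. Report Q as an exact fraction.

AMC II — tabulated CN = 47 applies directly.
S = 1000/47 − 10 = 530/47 in ≈ 11.277 in
Ia = 0.2·(530/47) = 106/47 in ≈ 2.255 in
P = 1.430 ≤ Ia = 2.255 in: entire storm abstracted, Q = 0.

Q = 0 in ≈ 0.000 in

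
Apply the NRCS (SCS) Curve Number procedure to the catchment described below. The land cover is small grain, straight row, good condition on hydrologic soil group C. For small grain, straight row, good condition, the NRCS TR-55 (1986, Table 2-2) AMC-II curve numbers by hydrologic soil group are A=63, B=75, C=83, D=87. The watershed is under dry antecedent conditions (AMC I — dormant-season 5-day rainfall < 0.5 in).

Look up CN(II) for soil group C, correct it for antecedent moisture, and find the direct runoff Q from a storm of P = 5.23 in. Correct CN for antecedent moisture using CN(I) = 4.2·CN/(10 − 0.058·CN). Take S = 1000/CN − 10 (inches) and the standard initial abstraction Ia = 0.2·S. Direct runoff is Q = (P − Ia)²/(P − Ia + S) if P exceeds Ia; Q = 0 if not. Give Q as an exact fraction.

Q = 549954244921/277413962700 in ≈ 1.982 in

NRCS table: small grain, straight row, good condition, soil group C → CN(II) = 83
Dry (AMC I): CN(I) = 4.2·83/(10 − 0.058·83) = (1743/5)/(2593/500) = 174300/2593 ≈ 67.219
Max retention: S = 1000/(174300/2593) − 10 = 8500/1743 in (≈ 4.877 in)
Initial abstraction Ia = S/5 = (8500/1743)/5 = 1700/1743 ≈ 0.975 in
Excess rainfall: 5.230 − 0.975 = 4.255 in; P > Ia so Q > 0
Runoff Q = (P−Ia)²/(P−Ia+S) = (4.255)²/(4.255+4.877) = 549954244921/277413962700 ≈ 1.982 in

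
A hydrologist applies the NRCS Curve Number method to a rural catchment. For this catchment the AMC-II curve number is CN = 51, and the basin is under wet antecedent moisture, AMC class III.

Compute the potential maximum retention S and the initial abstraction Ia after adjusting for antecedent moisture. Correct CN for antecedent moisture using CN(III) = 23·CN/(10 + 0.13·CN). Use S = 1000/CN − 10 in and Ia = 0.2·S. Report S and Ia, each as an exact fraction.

Adjust CN=51 to AMC III: 23·51/(10 + 0.13·51) → 1173 ÷ (1663/100) = 117300/1663 ≈ 70.535
Retention S: 1000/CN − 10 with CN=70.535 → S = 4900/1173 ≈ 4.177 in
Ia = 0.2S: 0.2·4.177 = 0.835 in (exactly 980/1173)

S = 4900/1173 in ≈ 4.177 in; Ia = 980/1173 in ≈ 0.835 in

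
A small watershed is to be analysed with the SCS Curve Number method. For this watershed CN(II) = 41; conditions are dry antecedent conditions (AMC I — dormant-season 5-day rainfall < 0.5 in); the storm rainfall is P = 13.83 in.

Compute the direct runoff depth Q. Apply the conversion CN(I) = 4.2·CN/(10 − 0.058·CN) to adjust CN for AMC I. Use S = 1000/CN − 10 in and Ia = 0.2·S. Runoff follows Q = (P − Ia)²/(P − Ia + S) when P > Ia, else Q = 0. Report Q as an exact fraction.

Q = 360916182169/305720694300 in ≈ 1.181 in

Dry (AMC I): CN(I) = 4.2·41/(10 − 0.058·41) = (861/5)/(3811/500) = 86100/3811 ≈ 22.592
Max retention: S = 1000/(86100/3811) − 10 = 29500/861 in (≈ 34.262 in)
Ia = 0.2·(29500/861) = 5900/861 in ≈ 6.852 in
P − Ia = 13.830 − 6.852 = 600763/86100 ≈ 6.978 in (> 0, runoff occurs)
Q: (600763/86100)² ÷ (3550763/86100) = 360916182169/305720694300 in (≈ 1.181 in)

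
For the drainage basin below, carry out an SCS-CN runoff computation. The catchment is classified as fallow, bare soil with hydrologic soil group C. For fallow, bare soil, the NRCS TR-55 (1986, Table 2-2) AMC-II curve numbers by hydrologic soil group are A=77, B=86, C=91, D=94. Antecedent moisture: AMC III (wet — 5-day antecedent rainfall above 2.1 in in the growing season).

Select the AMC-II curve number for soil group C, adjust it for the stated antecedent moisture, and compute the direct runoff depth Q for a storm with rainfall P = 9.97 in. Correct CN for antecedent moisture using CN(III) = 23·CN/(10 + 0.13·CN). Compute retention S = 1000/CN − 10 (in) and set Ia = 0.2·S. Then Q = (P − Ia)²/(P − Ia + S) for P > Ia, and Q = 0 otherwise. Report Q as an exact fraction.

Q = 4279606575841/451820305300 in ≈ 9.472 in

NRCS table: fallow, bare soil, soil group C → CN(II) = 91
CN(III) from CN(II)=91: (23·91)/(10 + 0.13·91) = 209300/2183 ≈ 95.877
Retention S: 1000/CN − 10 with CN=95.877 → S = 900/2093 ≈ 0.430 in
Ia = 0.2S: 0.2·0.430 = 0.086 in (exactly 180/2093)
Excess rainfall: 9.970 − 0.086 = 9.884 in; P > Ia so Q > 0
Q = (2068721/209300)²/((2068721/209300) + 900/2093) = (4279606575841/43806490000)/(2158721/209300) = 4279606575841/451820305300 in ≈ 9.472 in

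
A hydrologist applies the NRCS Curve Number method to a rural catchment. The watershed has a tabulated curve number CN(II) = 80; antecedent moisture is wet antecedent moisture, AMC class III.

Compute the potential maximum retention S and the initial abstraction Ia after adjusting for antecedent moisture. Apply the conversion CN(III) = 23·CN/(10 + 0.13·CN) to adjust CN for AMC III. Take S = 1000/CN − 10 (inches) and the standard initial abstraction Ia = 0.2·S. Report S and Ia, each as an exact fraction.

S = 25/23 in ≈ 1.087 in; Ia = 5/23 in ≈ 0.217 in

CN(III) from CN(II)=80: (23·80)/(10 + 0.13·80) = 4600/51 ≈ 90.196
S = 1000/(4600/51) − 10 = 25/23 in ≈ 1.087 in
Ia = 0.2S: 0.2·1.087 = 0.217 in (exactly 5/23)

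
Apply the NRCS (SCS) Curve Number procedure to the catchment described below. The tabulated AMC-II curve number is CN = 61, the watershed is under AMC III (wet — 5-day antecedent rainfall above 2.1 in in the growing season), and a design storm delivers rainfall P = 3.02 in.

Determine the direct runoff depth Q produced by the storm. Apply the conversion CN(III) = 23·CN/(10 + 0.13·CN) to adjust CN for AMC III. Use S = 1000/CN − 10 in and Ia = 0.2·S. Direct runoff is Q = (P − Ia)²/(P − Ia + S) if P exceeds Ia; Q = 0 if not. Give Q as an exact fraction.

Q = 29878159609/25804887950 in ≈ 1.158 in

CN(III) from CN(II)=61: (23·61)/(10 + 0.13·61) = 140300/1793 ≈ 78.249
Max retention: S = 1000/(140300/1793) − 10 = 3900/1403 in (≈ 2.780 in)
Initial abstraction Ia = S/5 = (3900/1403)/5 = 780/1403 ≈ 0.556 in
Excess rainfall: 3.020 − 0.556 = 2.464 in; P > Ia so Q > 0
Q = (172853/70150)²/((172853/70150) + 3900/1403) = (29878159609/4921022500)/(367853/70150) = 29878159609/25804887950 in ≈ 1.158 in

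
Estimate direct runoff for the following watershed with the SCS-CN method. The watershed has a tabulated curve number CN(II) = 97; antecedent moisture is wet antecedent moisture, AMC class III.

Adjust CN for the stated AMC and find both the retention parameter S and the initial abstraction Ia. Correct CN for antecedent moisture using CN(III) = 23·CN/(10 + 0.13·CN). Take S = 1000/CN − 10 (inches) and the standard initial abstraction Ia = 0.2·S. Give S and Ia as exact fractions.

Adjust CN=97 to AMC III: 23·97/(10 + 0.13·97) → 2231 ÷ (2261/100) = 223100/2261 ≈ 98.673
Retention S: 1000/CN − 10 with CN=98.673 → S = 300/2231 ≈ 0.134 in
Ia = 0.2·(300/2231) = 60/2231 in ≈ 0.027 in

S = 300/2231 in ≈ 0.134 in; Ia = 60/2231 in ≈ 0.027 in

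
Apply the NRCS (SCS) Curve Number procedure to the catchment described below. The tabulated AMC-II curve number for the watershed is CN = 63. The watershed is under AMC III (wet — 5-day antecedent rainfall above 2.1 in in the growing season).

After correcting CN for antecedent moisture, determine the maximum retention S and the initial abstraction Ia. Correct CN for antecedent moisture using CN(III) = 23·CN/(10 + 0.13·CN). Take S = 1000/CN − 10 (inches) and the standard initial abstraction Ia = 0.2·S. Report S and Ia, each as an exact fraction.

S = 3700/1449 in ≈ 2.553 in; Ia = 740/1449 in ≈ 0.511 in

CN(III) from CN(II)=63: (23·63)/(10 + 0.13·63) = 144900/1819 ≈ 79.659
Max retention: S = 1000/(144900/1819) − 10 = 3700/1449 in (≈ 2.553 in)
Ia = 0.2·(3700/1449) = 740/1449 in ≈ 0.511 in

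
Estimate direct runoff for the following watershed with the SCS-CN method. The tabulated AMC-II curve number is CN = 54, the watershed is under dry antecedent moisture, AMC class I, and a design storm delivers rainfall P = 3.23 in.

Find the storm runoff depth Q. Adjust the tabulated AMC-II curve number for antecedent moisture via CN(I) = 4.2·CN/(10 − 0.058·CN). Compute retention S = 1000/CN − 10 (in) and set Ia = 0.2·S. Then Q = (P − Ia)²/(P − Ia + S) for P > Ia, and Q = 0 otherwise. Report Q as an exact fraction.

Dry (AMC I): CN(I) = 4.2·54/(10 − 0.058·54) = (1134/5)/(1717/250) = 56700/1717 ≈ 33.023
S = 1000/(56700/1717) − 10 = 11500/567 in ≈ 20.282 in
Initial abstraction Ia = S/5 = (11500/567)/5 = 2300/567 ≈ 4.056 in
P = 3.230 ≤ Ia = 4.056 in: entire storm abstracted, Q = 0.

Q = 0 in ≈ 0.000 in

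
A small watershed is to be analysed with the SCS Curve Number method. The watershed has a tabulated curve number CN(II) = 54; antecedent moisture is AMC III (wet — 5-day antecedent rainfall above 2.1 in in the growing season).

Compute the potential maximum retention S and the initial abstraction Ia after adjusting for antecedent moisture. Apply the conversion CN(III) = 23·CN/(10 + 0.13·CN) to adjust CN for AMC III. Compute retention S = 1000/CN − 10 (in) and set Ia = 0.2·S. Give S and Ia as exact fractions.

Wet (AMC III): CN(III) = 23·54/(10 + 0.13·54) = 1242/(851/50) = 2700/37 ≈ 72.973
Retention S: 1000/CN − 10 with CN=72.973 → S = 100/27 ≈ 3.704 in
Initial abstraction Ia = S/5 = (100/27)/5 = 20/27 ≈ 0.741 in

S = 100/27 in ≈ 3.704 in; Ia = 20/27 in ≈ 0.741 in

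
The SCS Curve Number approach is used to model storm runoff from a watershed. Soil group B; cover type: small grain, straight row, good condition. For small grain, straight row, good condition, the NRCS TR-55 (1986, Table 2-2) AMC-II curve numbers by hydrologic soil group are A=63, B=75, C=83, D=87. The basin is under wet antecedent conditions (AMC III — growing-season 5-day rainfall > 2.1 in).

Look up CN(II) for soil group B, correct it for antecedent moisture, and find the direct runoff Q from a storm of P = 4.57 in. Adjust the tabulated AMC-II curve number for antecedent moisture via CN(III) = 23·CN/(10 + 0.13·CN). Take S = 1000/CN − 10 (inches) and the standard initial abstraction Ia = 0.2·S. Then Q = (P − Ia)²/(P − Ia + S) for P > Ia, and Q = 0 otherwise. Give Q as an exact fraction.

Q = 872198089/272777700 in ≈ 3.197 in

NRCS table: small grain, straight row, good condition, soil group B → CN(II) = 75
CN(III) from CN(II)=75: (23·75)/(10 + 0.13·75) = 6900/79 ≈ 87.342
Retention S: 1000/CN − 10 with CN=87.342 → S = 100/69 ≈ 1.449 in
Initial abstraction Ia = S/5 = (100/69)/5 = 20/69 ≈ 0.290 in
P − Ia = 4.570 − 0.290 = 29533/6900 ≈ 4.280 in (> 0, runoff occurs)
Q: (29533/6900)² ÷ (39533/6900) = 872198089/272777700 in (≈ 3.197 in)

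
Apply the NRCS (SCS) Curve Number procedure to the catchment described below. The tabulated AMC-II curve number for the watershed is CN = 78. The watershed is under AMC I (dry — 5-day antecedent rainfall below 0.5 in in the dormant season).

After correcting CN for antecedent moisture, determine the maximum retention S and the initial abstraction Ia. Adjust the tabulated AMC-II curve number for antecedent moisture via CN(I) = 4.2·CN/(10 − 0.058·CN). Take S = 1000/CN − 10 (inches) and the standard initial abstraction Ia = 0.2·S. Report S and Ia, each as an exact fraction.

CN(I) from CN(II)=78: (4.2·78)/(10 − 0.058·78) = 81900/1369 ≈ 59.825
S = 1000/(81900/1369) − 10 = 5500/819 in ≈ 6.716 in
Ia = 0.2S: 0.2·6.716 = 1.343 in (exactly 1100/819)

S = 5500/819 in ≈ 6.716 in; Ia = 1100/819 in ≈ 1.343 in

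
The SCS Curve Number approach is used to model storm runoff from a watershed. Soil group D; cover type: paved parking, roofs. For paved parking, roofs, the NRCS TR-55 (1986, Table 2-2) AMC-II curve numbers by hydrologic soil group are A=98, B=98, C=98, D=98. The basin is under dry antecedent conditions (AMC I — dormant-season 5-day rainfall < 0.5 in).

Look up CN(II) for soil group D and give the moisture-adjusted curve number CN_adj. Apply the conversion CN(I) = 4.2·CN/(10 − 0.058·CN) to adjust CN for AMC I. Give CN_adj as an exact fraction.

NRCS table: paved parking, roofs, soil group D → CN(II) = 98
CN(I) from CN(II)=98: (4.2·98)/(10 − 0.058·98) = 102900/1079 ≈ 95.366

CN_adj = 102900/1079 ≈ 95.366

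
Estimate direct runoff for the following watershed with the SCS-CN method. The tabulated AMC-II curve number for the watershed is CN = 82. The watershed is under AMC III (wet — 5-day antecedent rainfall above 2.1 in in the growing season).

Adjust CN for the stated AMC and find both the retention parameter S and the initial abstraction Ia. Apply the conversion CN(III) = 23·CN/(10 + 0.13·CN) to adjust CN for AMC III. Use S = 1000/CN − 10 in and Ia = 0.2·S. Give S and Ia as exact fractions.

S = 900/943 in ≈ 0.954 in; Ia = 180/943 in ≈ 0.191 in

Adjust CN=82 to AMC III: 23·82/(10 + 0.13·82) → 1886 ÷ (1033/50) = 94300/1033 ≈ 91.288
S = 1000/(94300/1033) − 10 = 900/943 in ≈ 0.954 in
Initial abstraction Ia = S/5 = (900/943)/5 = 180/943 ≈ 0.191 in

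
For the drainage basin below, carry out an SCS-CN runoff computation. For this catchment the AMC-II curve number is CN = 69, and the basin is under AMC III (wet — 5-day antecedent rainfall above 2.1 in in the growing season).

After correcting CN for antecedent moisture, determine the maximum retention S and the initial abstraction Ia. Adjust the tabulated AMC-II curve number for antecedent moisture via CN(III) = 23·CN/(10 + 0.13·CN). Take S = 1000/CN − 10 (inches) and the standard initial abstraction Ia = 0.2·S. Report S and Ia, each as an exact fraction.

Wet (AMC III): CN(III) = 23·69/(10 + 0.13·69) = 1587/(1897/100) = 158700/1897 ≈ 83.658
S = 1000/(158700/1897) − 10 = 3100/1587 in ≈ 1.953 in
Ia = 0.2·(3100/1587) = 620/1587 in ≈ 0.391 in

S = 3100/1587 in ≈ 1.953 in; Ia = 620/1587 in ≈ 0.391 in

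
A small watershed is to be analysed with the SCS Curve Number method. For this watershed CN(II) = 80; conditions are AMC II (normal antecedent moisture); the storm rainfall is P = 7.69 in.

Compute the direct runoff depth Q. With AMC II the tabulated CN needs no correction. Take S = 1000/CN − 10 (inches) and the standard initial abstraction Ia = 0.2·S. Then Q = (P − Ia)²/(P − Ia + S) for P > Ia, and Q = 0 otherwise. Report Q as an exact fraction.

AMC II — tabulated CN = 80 applies directly.
Retention S: 1000/CN − 10 with CN=80.000 → S = 5/2 ≈ 2.500 in
Ia = 0.2·(5/2) = 1/2 in ≈ 0.500 in
Since P=7.690 > Ia=0.500: effective rainfall P−Ia = 719/100 in
Q = (719/100)²/((719/100) + 5/2) = (516961/10000)/(969/100) = 516961/96900 in ≈ 5.335 in

Q = 516961/96900 in ≈ 5.335 in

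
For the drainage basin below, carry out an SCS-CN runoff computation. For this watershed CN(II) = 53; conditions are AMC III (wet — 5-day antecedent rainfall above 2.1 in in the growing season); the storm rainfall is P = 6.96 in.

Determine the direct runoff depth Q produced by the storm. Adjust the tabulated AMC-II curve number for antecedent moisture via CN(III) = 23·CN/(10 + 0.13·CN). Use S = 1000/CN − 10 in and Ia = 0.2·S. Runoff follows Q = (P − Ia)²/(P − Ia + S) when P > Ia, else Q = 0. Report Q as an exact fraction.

Q = 17786111618/4664290175 in ≈ 3.813 in

Adjust CN=53 to AMC III: 23·53/(10 + 0.13·53) → 1219 ÷ (1689/100) = 121900/1689 ≈ 72.173
Max retention: S = 1000/(121900/1689) − 10 = 4700/1219 in (≈ 3.856 in)
Initial abstraction Ia = S/5 = (4700/1219)/5 = 940/1219 ≈ 0.771 in
Since P=6.960 > Ia=0.771: effective rainfall P−Ia = 188606/30475 in
Runoff Q = (P−Ia)²/(P−Ia+S) = (6.189)²/(6.189+3.856) = 17786111618/4664290175 ≈ 3.813 in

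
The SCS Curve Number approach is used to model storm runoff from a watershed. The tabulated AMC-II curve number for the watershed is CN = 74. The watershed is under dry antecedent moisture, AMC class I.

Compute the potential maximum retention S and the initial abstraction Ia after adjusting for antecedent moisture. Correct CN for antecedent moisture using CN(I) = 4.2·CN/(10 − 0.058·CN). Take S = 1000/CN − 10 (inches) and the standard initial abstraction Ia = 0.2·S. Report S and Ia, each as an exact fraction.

S = 6500/777 in ≈ 8.366 in; Ia = 1300/777 in ≈ 1.673 in

Adjust CN=74 to AMC I: 4.2·74/(10 − 0.058·74) → (1554/5) ÷ (1427/250) = 77700/1427 ≈ 54.450
S = 1000/(77700/1427) − 10 = 6500/777 in ≈ 8.366 in
Initial abstraction Ia = S/5 = (6500/777)/5 = 1300/777 ≈ 1.673 in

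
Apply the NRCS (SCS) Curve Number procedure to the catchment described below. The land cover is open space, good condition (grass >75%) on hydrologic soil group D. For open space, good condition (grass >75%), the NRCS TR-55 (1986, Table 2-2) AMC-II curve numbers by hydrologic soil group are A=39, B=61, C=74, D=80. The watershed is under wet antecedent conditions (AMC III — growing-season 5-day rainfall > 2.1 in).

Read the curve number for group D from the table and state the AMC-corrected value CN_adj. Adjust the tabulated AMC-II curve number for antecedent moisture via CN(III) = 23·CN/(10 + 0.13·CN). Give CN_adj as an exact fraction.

NRCS table: open space, good condition (grass >75%), soil group D → CN(II) = 80
CN(III) from CN(II)=80: (23·80)/(10 + 0.13·80) = 4600/51 ≈ 90.196

CN_adj = 4600/51 ≈ 90.196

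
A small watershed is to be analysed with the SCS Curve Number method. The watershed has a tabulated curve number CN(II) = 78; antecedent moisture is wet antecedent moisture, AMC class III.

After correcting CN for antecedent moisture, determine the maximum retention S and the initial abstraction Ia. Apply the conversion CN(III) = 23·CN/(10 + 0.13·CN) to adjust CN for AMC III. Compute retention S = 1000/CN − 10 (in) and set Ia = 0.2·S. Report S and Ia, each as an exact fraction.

CN(III) from CN(II)=78: (23·78)/(10 + 0.13·78) = 89700/1007 ≈ 89.076
S = 1000/(89700/1007) − 10 = 1100/897 in ≈ 1.226 in
Initial abstraction Ia = S/5 = (1100/897)/5 = 220/897 ≈ 0.245 in

S = 1100/897 in ≈ 1.226 in; Ia = 220/897 in ≈ 0.245 in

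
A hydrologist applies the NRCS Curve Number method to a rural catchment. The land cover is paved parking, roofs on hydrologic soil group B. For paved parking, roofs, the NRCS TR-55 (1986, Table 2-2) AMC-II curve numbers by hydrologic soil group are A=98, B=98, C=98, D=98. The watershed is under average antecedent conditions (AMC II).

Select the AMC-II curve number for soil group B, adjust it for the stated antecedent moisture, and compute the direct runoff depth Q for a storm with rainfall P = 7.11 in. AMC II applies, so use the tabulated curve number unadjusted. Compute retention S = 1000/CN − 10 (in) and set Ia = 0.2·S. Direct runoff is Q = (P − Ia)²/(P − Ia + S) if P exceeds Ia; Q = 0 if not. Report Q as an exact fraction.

Q = 1199860321/174631100 in ≈ 6.871 in

NRCS table: paved parking, roofs, soil group B → CN(II) = 98
AMC II — tabulated CN = 98 applies directly.
S = 1000/98 − 10 = 10/49 in ≈ 0.204 in
Ia = 0.2·(10/49) = 2/49 in ≈ 0.041 in
P − Ia = 7.110 − 0.041 = 34639/4900 ≈ 7.069 in (> 0, runoff occurs)
Q: (34639/4900)² ÷ (35639/4900) = 1199860321/174631100 in (≈ 6.871 in)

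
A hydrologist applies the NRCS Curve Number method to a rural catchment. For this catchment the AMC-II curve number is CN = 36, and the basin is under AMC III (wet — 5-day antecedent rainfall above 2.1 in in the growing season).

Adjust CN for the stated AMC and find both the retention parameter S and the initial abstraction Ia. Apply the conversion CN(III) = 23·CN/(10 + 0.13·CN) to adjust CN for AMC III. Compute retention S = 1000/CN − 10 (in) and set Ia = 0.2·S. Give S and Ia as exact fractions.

Adjust CN=36 to AMC III: 23·36/(10 + 0.13·36) → 828 ÷ (367/25) = 20700/367 ≈ 56.403
S = 1000/(20700/367) − 10 = 1600/207 in ≈ 7.729 in
Initial abstraction Ia = S/5 = (1600/207)/5 = 320/207 ≈ 1.546 in

S = 1600/207 in ≈ 7.729 in; Ia = 320/207 in ≈ 1.546 in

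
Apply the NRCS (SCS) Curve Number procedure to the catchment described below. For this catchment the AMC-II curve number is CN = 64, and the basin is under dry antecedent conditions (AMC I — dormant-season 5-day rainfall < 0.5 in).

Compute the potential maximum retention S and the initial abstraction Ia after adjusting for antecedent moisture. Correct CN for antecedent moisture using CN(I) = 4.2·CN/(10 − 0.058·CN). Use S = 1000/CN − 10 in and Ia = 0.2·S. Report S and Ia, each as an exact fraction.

S = 375/28 in ≈ 13.393 in; Ia = 75/28 in ≈ 2.679 in

Dry (AMC I): CN(I) = 4.2·64/(10 − 0.058·64) = (1344/5)/(786/125) = 5600/131 ≈ 42.748
Retention S: 1000/CN − 10 with CN=42.748 → S = 375/28 ≈ 13.393 in
Ia = 0.2·(375/28) = 75/28 in ≈ 2.679 in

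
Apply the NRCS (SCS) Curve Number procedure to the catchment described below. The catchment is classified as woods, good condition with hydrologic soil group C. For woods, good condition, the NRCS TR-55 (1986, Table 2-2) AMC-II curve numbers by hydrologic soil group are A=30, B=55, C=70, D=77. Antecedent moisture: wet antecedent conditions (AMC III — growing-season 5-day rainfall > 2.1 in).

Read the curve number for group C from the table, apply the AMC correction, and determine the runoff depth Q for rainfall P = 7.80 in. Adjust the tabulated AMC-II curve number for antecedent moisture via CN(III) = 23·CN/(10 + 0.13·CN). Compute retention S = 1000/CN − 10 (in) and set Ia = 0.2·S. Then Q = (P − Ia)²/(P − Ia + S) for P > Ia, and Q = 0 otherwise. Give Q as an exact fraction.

Q = 3972049/668955 in ≈ 5.938 in

NRCS table: woods, good condition, soil group C → CN(II) = 70
Wet (AMC III): CN(III) = 23·70/(10 + 0.13·70) = 1610/(191/10) = 16100/191 ≈ 84.293
Retention S: 1000/CN − 10 with CN=84.293 → S = 300/161 ≈ 1.863 in
Ia = 0.2·(300/161) = 60/161 in ≈ 0.373 in
Excess rainfall: 7.800 − 0.373 = 7.427 in; P > Ia so Q > 0
Q: (5979/805)² ÷ (7479/805) = 3972049/668955 in (≈ 5.938 in)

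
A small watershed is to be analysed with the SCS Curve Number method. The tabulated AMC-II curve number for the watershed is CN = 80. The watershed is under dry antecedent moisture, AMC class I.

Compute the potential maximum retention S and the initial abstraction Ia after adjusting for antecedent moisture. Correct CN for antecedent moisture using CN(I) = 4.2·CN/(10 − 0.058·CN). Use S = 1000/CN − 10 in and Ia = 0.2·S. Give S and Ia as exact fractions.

S = 125/21 in ≈ 5.952 in; Ia = 25/21 in ≈ 1.190 in

Adjust CN=80 to AMC I: 4.2·80/(10 − 0.058·80) → 336 ÷ (134/25) = 4200/67 ≈ 62.687
Max retention: S = 1000/(4200/67) − 10 = 125/21 in (≈ 5.952 in)
Ia = 0.2·(125/21) = 25/21 in ≈ 1.190 in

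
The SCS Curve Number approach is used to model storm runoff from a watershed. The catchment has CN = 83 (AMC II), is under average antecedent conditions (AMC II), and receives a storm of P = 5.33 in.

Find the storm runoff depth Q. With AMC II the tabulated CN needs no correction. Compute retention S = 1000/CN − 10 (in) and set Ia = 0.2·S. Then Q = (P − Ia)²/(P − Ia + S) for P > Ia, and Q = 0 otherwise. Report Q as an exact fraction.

CN(II) = 83; AMC II needs no correction.
Max retention: S = 1000/83 − 10 = 170/83 in (≈ 2.048 in)
Ia = 0.2S: 0.2·2.048 = 0.410 in (exactly 34/83)
Excess rainfall: 5.330 − 0.410 = 4.920 in; P > Ia so Q > 0
Runoff Q = (P−Ia)²/(P−Ia+S) = (4.920)²/(4.920+2.048) = 1667823921/480063700 ≈ 3.474 in

Q = 1667823921/480063700 in ≈ 3.474 in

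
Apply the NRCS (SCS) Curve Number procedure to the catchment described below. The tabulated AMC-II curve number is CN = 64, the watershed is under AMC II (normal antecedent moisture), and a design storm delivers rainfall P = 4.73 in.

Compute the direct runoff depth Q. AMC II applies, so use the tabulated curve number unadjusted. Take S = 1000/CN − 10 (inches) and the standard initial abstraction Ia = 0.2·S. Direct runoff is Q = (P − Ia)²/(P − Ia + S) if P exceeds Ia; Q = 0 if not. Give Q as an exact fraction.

Average conditions: CN = 64 (no AMC adjustment).
S = 1000/64 − 10 = 45/8 in ≈ 5.625 in
Initial abstraction Ia = S/5 = (45/8)/5 = 9/8 ≈ 1.125 in
Since P=4.730 > Ia=1.125: effective rainfall P−Ia = 721/200 in
Q: (721/200)² ÷ (923/100) = 519841/369200 in (≈ 1.408 in)

Q = 519841/369200 in ≈ 1.408 in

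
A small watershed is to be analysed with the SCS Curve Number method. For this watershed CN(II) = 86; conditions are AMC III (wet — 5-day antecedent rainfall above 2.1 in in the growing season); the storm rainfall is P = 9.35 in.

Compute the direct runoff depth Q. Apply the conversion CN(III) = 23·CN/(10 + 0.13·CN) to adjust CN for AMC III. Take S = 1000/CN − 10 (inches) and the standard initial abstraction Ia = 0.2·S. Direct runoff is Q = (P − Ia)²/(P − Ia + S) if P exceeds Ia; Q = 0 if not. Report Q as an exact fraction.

Wet (AMC III): CN(III) = 23·86/(10 + 0.13·86) = 1978/(1059/50) = 98900/1059 ≈ 93.390
S = 1000/(98900/1059) − 10 = 700/989 in ≈ 0.708 in
Ia = 0.2S: 0.2·0.708 = 0.142 in (exactly 140/989)
Since P=9.350 > Ia=0.142: effective rainfall P−Ia = 182143/19780 in
Q: (182143/19780)² ÷ (196143/19780) = 33176072449/3879708540 in (≈ 8.551 in)

Q = 33176072449/3879708540 in ≈ 8.551 in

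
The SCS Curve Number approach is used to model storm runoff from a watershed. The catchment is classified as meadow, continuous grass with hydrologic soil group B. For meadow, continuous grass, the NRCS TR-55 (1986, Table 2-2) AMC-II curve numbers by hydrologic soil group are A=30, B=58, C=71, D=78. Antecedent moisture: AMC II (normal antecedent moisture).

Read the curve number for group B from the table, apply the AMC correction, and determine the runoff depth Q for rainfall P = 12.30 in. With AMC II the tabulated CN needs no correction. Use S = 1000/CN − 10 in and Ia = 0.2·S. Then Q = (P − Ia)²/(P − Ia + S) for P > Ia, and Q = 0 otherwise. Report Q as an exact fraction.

NRCS table: meadow, continuous grass, soil group B → CN(II) = 58
CN(II) = 58; AMC II needs no correction.
S = 1000/58 − 10 = 210/29 in ≈ 7.241 in
Ia = 0.2·(210/29) = 42/29 in ≈ 1.448 in
Excess rainfall: 12.300 − 1.448 = 10.852 in; P > Ia so Q > 0
Runoff Q = (P−Ia)²/(P−Ia+S) = (10.852)²/(10.852+7.241) = 1100401/169070 ≈ 6.509 in

Q = 1100401/169070 in ≈ 6.509 in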